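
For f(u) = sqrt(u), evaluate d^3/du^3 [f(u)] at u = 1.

3/8

Apply the Taylor formula c_k = f^(k)(a)/k!.
The coefficient of (u - 1)^3 in the expansion is 1/16, so f′′′(1) = 3! * (1/16) = 3/8.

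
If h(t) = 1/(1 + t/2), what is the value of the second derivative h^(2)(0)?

1/2

Apply the Taylor formula c_k = f^(k)(a)/k!.
From the series, [t^2] h = 1/4; multiply by 2! = 2 to get 1/2.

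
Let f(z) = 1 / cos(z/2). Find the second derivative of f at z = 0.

Invert the denominator's series and multiply.
The coefficient of z^2 in the expansion is 1/8, so f′′(0) = 2! * (1/8) = 1/4.

1/4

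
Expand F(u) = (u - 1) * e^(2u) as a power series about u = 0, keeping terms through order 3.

Multiply each power in the prefactor through the base expansion.

2*u^3/3 - u - 1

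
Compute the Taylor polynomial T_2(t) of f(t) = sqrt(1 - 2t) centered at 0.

-t^2/2 - t + 1

Use the known series and substitute for the argument.
[t^0] = 1;  [t^1] = -1;  [t^2] = -1/2.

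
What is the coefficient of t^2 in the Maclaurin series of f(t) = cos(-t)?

-1/2

f(0) = 1
f′(0) = 0
f′′(0) = -1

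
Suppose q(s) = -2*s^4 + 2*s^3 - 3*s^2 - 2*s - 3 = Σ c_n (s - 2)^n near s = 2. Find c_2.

-39

[(s - 2)^0] = -35;  [(s - 2)^1] = -54;  [(s - 2)^2] = -39.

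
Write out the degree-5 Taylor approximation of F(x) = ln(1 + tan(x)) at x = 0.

2*x^5/3 - 7*x^4/12 + 2*x^3/3 - x^2/2 + x

Compose series: expand the inner function first, then feed it into the outer expansion.
F(0) = 0
F′(0) = 1
F′′(0) = -1
F′′′(0) = 4
F^(4)(0) = -14
F^(5)(0) = 80
Dividing each by k! gives the coefficients c_0, ..., c_5.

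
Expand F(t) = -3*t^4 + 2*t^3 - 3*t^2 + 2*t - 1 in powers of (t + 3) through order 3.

F(-3) = -331
F′(-3) = 398
F′′(-3) = -366
F′′′(-3) = 228
The Taylor polynomial is Σ F^(k)(-3)/k! · (t + 3)^k.

38*(t + 3)^3 - 183*(t + 3)^2 + 398*(t + 3) - 331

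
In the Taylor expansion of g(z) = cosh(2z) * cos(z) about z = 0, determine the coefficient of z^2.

3/2

Expand each factor separately, then convolve coefficients.
g(0) = 1
g′(0) = 0
g′′(0) = 3
So c_2 = g′′(0)/2! = 3/2.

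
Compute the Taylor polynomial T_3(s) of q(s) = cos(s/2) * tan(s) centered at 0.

5*s^3/24 + s

Write out both Maclaurin series and multiply, keeping only the needed powers.
q(0) = 0
q′(0) = 1
q′′(0) = 0
q′′′(0) = 5/4
Dividing each by k! gives the coefficients c_0, ..., c_3.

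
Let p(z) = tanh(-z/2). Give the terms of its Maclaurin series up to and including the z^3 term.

z^3/24 - z/2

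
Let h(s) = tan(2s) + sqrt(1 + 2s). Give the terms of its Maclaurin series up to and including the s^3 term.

19*s^3/6 - s^2/2 + 3*s + 1

Combine the two series term by term.
[s^0] = 1;  [s^1] = 3;  [s^2] = -1/2;  [s^3] = 19/6.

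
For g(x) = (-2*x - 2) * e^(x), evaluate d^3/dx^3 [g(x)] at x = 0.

Multiply each power in the prefactor through the base expansion.
The coefficient of x^3 in the expansion is -4/3, so g′′′(0) = 3! * (-4/3) = -8.

-8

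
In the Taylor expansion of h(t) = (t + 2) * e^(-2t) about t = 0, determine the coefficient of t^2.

2

Distribute the polynomial across the series and collect like powers.
h(0) = 2
h′(0) = -3
h′′(0) = 4
So c_2 = h′′(0)/2! = 2.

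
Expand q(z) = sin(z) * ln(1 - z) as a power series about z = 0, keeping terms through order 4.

Write out both Maclaurin series and multiply, keeping only the needed powers.

-z^4/6 - z^3/2 - z^2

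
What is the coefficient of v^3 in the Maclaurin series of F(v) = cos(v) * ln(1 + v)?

-1/6

Multiply the two series term by term and collect like powers.
[v^0] = 0;  [v^1] = 1;  [v^2] = -1/2;  [v^3] = -1/6.
So c_3 = F′′′(0)/3! = -1/6.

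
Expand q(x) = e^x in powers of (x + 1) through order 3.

(x + 1)^3*e^(-1)/6 + (x + 1)^2*e^(-1)/2 + (x + 1)*e^(-1) + e^(-1)

[(x + 1)^0] = e^(-1);  [(x + 1)^1] = e^(-1);  [(x + 1)^2] = e^(-1)/2;  [(x + 1)^3] = e^(-1)/6.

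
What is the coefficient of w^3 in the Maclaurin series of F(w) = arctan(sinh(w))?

Substitute the inner expansion into the outer series and collect powers.
F(0) = 0
F′(0) = 1
F′′(0) = 0
F′′′(0) = -1
So c_3 = F′′′(0)/3! = -1/6.

-1/6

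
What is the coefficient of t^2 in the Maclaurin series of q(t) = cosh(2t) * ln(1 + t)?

-1/2

Multiply the two series term by term and collect like powers.
[t^0] = 0;  [t^1] = 1;  [t^2] = -1/2.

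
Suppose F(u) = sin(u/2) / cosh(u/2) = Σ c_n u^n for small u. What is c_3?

Write the quotient as an unknown series and match coefficients against numerator = denominator · series.

-1/12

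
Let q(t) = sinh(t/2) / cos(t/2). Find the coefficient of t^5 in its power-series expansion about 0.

Write the quotient as an unknown series and match coefficients against numerator = denominator · series.
[t^0] = 0;  [t^1] = 1/2;  [t^2] = 0;  [t^3] = 1/12;  [t^4] = 0;  [t^5] = 3/320.
So c_5 = q^(5)(0)/5! = 3/320.

3/320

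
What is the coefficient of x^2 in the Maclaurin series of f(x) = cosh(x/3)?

1/18

f(0) = 1
f′(0) = 0
f′′(0) = 1/9
So c_2 = f′′(0)/2! = 1/18.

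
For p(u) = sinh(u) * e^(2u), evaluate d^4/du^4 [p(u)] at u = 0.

Write out both Maclaurin series and multiply, keeping only the needed powers.
From the series, [u^4] p = 5/3; multiply by 4! = 24 to get 40.

40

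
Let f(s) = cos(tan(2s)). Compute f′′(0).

-4

Substitute the inner expansion into the outer series and collect powers.
From the series, [s^2] f = -2; multiply by 2! = 2 to get -4.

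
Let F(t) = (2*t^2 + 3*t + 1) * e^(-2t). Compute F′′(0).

-4

Multiply each power in the prefactor through the base expansion.
From the series, [t^2] F = -2; multiply by 2! = 2 to get -4.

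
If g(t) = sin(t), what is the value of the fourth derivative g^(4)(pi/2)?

1

The coefficient of (t - pi/2)^4 in the expansion is 1/24, so g^(4)(pi/2) = 4! * (1/24) = 1.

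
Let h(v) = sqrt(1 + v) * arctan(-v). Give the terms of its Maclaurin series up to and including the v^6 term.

-409*v^6/3840 - 389*v^5/1920 + 5*v^4/48 + 11*v^3/24 - v^2/2 - v

Take the Cauchy product of the two expansions.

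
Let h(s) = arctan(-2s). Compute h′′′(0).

From the series, [s^3] h = 8/3; multiply by 3! = 6 to get 16.

16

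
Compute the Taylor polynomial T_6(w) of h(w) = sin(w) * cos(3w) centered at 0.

62*w^5/15 - 14*w^3/3 + w

Multiply the two series term by term and collect like powers.
[w^0] = 0;  [w^1] = 1;  [w^2] = 0;  [w^3] = -14/3;  [w^4] = 0;  [w^5] = 62/15;  [w^6] = 0.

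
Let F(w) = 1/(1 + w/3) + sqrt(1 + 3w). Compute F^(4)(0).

-32677/432

Add the two expansions coefficient-wise.
The coefficient of w^4 in the expansion is -32677/10368, so F^(4)(0) = 4! * (-32677/10368) = -32677/432.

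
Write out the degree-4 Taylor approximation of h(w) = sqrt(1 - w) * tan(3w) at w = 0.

-75*w^4/16 + 69*w^3/8 - 3*w^2/2 + 3*w

Take the Cauchy product of the two expansions.
h(0) = 0
h′(0) = 3
h′′(0) = -3
h′′′(0) = 207/4
h^(4)(0) = -225/2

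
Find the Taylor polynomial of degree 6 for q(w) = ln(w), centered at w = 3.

Use the known series and substitute for the argument.

-(w - 3)^6/4374 + (w - 3)^5/1215 - (w - 3)^4/324 + (w - 3)^3/81 - (w - 3)^2/18 + (w - 3)/3 + ln(3)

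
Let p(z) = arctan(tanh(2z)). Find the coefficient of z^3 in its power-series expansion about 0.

-16/3

Let u equal the inner series; expand the outer function in u and truncate.
[z^0] = 0;  [z^1] = 2;  [z^2] = 0;  [z^3] = -16/3.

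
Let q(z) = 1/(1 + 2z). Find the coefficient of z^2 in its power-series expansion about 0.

Differentiate repeatedly and evaluate at the center.
q(0) = 1
q′(0) = -2
q′′(0) = 8
So c_2 = q′′(0)/2! = 4.

4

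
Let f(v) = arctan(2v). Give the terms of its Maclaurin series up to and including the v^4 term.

Differentiate repeatedly and evaluate at the center.
f(0) = 0
f′(0) = 2
f′′(0) = 0
f′′′(0) = -16
f^(4)(0) = 0
Dividing each by k! gives the coefficients c_0, ..., c_4.

-8*v^3/3 + 2*v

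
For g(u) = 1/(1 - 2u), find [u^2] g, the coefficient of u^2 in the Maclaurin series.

4

g(0) = 1
g′(0) = 2
g′′(0) = 8
So c_2 = g′′(0)/2! = 4.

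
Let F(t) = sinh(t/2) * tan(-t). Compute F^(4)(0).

-9/2

Write out both Maclaurin series and multiply, keeping only the needed powers.
From the series, [t^4] F = -3/16; multiply by 4! = 24 to get -9/2.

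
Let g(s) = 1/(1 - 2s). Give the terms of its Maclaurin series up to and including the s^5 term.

32*s^5 + 16*s^4 + 8*s^3 + 4*s^2 + 2*s + 1

[s^0] = 1;  [s^1] = 2;  [s^2] = 4;  [s^3] = 8;  [s^4] = 16;  [s^5] = 32.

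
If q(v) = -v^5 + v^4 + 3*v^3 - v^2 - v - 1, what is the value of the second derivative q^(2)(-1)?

Use the known series and substitute for the argument.
The coefficient of (v + 1)^2 in the expansion is 6, so q′′(-1) = 2! * (6) = 12.

12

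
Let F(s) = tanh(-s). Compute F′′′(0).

2

From the series, [s^3] F = 1/3; multiply by 3! = 6 to get 2.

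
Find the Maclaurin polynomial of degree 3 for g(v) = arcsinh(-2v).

4*v^3/3 - 2*v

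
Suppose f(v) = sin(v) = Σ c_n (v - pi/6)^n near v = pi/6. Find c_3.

-sqrt(3)/12

f(pi/6) = 1/2
f′(pi/6) = sqrt(3)/2
f′′(pi/6) = -1/2
f′′′(pi/6) = -sqrt(3)/2
So c_3 = f′′′(pi/6)/3! = -sqrt(3)/12.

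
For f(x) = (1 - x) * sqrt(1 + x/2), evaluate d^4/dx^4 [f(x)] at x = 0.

Distribute the polynomial across the series and collect like powers.
The coefficient of x^4 in the expansion is -21/2048, so f^(4)(0) = 4! * (-21/2048) = -63/256.

-63/256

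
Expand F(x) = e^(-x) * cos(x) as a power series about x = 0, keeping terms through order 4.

-x^4/6 + x^3/3 - x + 1

Expand each factor separately, then convolve coefficients.
F(0) = 1
F′(0) = -1
F′′(0) = 0
F′′′(0) = 2
F^(4)(0) = -4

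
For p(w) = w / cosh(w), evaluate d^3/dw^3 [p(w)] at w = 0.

-3

Write the quotient as an unknown series and match coefficients against numerator = denominator · series.
From the series, [w^3] p = -1/2; multiply by 3! = 6 to get -3.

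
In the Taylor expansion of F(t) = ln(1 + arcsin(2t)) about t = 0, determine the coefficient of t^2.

-2

Compose series: expand the inner function first, then feed it into the outer expansion.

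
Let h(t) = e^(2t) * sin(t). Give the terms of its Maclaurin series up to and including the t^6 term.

Multiply the two series term by term and collect like powers.

11*t^6/180 + 41*t^5/120 + t^4 + 11*t^3/6 + 2*t^2 + t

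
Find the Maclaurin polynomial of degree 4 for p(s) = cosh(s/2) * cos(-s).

-7*s^4/384 - 3*s^2/8 + 1

Take the Cauchy product of the two expansions.
[s^0] = 1;  [s^1] = 0;  [s^2] = -3/8;  [s^3] = 0;  [s^4] = -7/384.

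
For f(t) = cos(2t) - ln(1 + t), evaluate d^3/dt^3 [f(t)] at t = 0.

-2

Combine the two series term by term.
The coefficient of t^3 in the expansion is -1/3, so f′′′(0) = 3! * (-1/3) = -2.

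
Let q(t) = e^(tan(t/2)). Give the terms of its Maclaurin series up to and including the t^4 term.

Substitute the inner expansion into the outer series and collect powers.
q(0) = 1
q′(0) = 1/2
q′′(0) = 1/4
q′′′(0) = 3/8
q^(4)(0) = 9/16
Then c_k = q^(k)(0)/k! gives each Taylor coefficient.

3*t^4/128 + t^3/16 + t^2/8 + t/2 + 1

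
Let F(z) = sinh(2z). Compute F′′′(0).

The coefficient of z^3 in the expansion is 4/3, so F′′′(0) = 3! * (4/3) = 8.

8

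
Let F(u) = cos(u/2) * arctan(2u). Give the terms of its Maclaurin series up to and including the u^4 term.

-35*u^3/12 + 2*u

Expand each factor separately, then convolve coefficients.
F(0) = 0
F′(0) = 2
F′′(0) = 0
F′′′(0) = -35/2
F^(4)(0) = 0
Then c_k = F^(k)(0)/k! gives each Taylor coefficient.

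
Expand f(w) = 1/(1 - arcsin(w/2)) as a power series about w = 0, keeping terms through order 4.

Let u equal the inner series; expand the outer function in u and truncate.
f(0) = 1
f′(0) = 1/2
f′′(0) = 1/2
f′′′(0) = 7/8
f^(4)(0) = 2
Then c_k = f^(k)(0)/k! gives each Taylor coefficient.

w^4/12 + 7*w^3/48 + w^2/4 + w/2 + 1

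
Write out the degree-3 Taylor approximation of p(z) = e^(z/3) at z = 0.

z^3/162 + z^2/18 + z/3 + 1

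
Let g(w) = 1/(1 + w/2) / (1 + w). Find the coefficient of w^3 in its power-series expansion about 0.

Take the Cauchy product of the two expansions.
[w^0] = 1;  [w^1] = -3/2;  [w^2] = 7/4;  [w^3] = -15/8.
So c_3 = g′′′(0)/3! = -15/8.

-15/8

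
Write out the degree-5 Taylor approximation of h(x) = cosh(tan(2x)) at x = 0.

6*x^4 + 2*x^2 + 1

Let u equal the inner series; expand the outer function in u and truncate.
h(0) = 1
h′(0) = 0
h′′(0) = 4
h′′′(0) = 0
h^(4)(0) = 144
h^(5)(0) = 0
Dividing each by k! gives the coefficients c_0, ..., c_5.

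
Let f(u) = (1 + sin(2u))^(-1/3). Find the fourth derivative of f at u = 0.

2176/81

Plug the Maclaurin series of the inner function into that of the outer and collect terms.
The coefficient of u^4 in the expansion is 272/243, so f^(4)(0) = 4! * (272/243) = 2176/81.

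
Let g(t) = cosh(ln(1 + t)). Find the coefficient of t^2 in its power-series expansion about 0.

Plug the Maclaurin series of the inner function into that of the outer and collect terms.
g(0) = 1
g′(0) = 0
g′′(0) = 1
Then c_k = g^(k)(0)/k! gives each Taylor coefficient.

1/2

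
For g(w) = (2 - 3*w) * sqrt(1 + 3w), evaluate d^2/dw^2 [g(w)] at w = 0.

-27/2

Distribute the polynomial across the series and collect like powers.
From the series, [w^2] g = -27/4; multiply by 2! = 2 to get -27/2.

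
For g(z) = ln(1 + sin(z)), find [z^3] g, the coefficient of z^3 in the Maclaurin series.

Let u equal the inner series; expand the outer function in u and truncate.
g(0) = 0
g′(0) = 1
g′′(0) = -1
g′′′(0) = 1
So c_3 = g′′′(0)/3! = 1/6.

1/6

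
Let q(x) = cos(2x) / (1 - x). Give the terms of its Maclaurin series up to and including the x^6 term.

-19*x^6/45 - x^5/3 - x^4/3 - x^3 - x^2 + x + 1

Multiply the numerator's expansion by the denominator's geometric series.
q(0) = 1
q′(0) = 1
q′′(0) = -2
q′′′(0) = -6
q^(4)(0) = -8
q^(5)(0) = -40
q^(6)(0) = -304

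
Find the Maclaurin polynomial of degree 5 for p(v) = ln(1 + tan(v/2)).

v^5/48 - 7*v^4/192 + v^3/12 - v^2/8 + v/2

Substitute the inner expansion into the outer series and collect powers.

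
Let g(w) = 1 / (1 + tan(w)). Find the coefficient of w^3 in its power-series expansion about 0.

Write 1/(1+u) = 1 - u + u^2 - u^3 + ... and substitute the series for u.
So c_3 = g′′′(0)/3! = -4/3.

-4/3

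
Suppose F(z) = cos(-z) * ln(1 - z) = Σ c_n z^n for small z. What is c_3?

Expand each factor separately, then convolve coefficients.
[z^0] = 0;  [z^1] = -1;  [z^2] = -1/2;  [z^3] = 1/6.
So c_3 = F′′′(0)/3! = 1/6.

1/6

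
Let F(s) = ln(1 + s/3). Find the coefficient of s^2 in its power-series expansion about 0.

-1/18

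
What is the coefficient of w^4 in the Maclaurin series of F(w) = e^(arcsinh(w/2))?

-1/128

Substitute the inner expansion into the outer series and collect powers.
F(0) = 1
F′(0) = 1/2
F′′(0) = 1/4
F′′′(0) = 0
F^(4)(0) = -3/16
So c_4 = F^(4)(0)/4! = -1/128.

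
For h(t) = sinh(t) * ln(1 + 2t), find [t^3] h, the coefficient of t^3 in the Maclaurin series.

-2

Take the Cauchy product of the two expansions.
[t^0] = 0;  [t^1] = 0;  [t^2] = 2;  [t^3] = -2.
So c_3 = h′′′(0)/3! = -2.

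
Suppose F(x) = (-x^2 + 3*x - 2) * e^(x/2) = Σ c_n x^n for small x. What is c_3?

Multiply each power in the prefactor through the base expansion.
F(0) = -2
F′(0) = 2
F′′(0) = 1/2
F′′′(0) = -1
So c_3 = F′′′(0)/3! = -1/6.

-1/6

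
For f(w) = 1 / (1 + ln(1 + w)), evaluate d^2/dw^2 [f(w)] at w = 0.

Use the geometric series for the reciprocal, then substitute.
From the series, [w^2] f = 3/2; multiply by 2! = 2 to get 3.

3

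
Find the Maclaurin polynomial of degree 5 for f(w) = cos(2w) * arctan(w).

Take the Cauchy product of the two expansions.
f(0) = 0
f′(0) = 1
f′′(0) = 0
f′′′(0) = -14
f^(4)(0) = 0
f^(5)(0) = 184

23*w^5/15 - 7*w^3/3 + w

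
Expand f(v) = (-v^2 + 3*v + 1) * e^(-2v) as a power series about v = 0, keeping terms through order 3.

Distribute the polynomial across the series and collect like powers.
f(0) = 1
f′(0) = 1
f′′(0) = -10
f′′′(0) = 40

20*v^3/3 - 5*v^2 + v + 1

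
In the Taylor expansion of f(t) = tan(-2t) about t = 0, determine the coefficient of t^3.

Apply the Taylor formula c_k = f^(k)(a)/k!.
f(0) = 0
f′(0) = -2
f′′(0) = 0
f′′′(0) = -16
Dividing each by k! gives the coefficients c_0, ..., c_3.

-8/3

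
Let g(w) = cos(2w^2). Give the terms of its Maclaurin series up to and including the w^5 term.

1 - 2*w^4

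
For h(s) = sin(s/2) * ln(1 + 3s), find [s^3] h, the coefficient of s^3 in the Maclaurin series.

Write out both Maclaurin series and multiply, keeping only the needed powers.
h(0) = 0
h′(0) = 0
h′′(0) = 3
h′′′(0) = -27/2

-9/4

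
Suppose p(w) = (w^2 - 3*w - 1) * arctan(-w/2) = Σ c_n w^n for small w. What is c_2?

Distribute the polynomial across the series and collect like powers.
p(0) = 0
p′(0) = 1/2
p′′(0) = 3

3/2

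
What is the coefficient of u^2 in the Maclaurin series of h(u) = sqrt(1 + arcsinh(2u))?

Compose series: expand the inner function first, then feed it into the outer expansion.
h(0) = 1
h′(0) = 1
h′′(0) = -1

-1/2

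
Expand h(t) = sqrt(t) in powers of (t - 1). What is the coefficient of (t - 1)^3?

1/16

h(1) = 1
h′(1) = 1/2
h′′(1) = -1/4
h′′′(1) = 3/8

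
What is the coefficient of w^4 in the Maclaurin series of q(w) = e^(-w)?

1/24

q(0) = 1
q′(0) = -1
q′′(0) = 1
q′′′(0) = -1
q^(4)(0) = 1
So c_4 = q^(4)(0)/4! = 1/24.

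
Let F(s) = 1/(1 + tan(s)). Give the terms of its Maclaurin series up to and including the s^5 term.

Let u equal the inner series; expand the outer function in u and truncate.
F(0) = 1
F′(0) = -1
F′′(0) = 2
F′′′(0) = -8
F^(4)(0) = 40
F^(5)(0) = -256
Dividing each by k! gives the coefficients c_0, ..., c_5.

-32*s^5/15 + 5*s^4/3 - 4*s^3/3 + s^2 - s + 1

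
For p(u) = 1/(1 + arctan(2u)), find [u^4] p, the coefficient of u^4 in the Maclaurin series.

Let u equal the inner series; expand the outer function in u and truncate.
p(0) = 1
p′(0) = -2
p′′(0) = 8
p′′′(0) = -32
p^(4)(0) = 128

16/3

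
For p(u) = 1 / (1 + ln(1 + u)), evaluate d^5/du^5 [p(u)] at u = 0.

Expand as Σ (-1)^k u^k with u equal to the inner function's series.
The coefficient of u^5 in the expansion is -347/60, so p^(5)(0) = 5! * (-347/60) = -694.

-694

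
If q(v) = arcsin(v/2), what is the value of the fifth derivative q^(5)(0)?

9/32

The coefficient of v^5 in the expansion is 3/1280, so q^(5)(0) = 5! * (3/1280) = 9/32.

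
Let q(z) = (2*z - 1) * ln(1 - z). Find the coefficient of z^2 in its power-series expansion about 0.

-3/2

Shift and add copies of the series according to the polynomial's terms.
q(0) = 0
q′(0) = 1
q′′(0) = -3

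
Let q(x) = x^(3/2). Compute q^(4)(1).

9/16

From the series, [(x - 1)^4] q = 3/128; multiply by 4! = 24 to get 9/16.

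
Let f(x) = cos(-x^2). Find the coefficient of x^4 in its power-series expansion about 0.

-1/2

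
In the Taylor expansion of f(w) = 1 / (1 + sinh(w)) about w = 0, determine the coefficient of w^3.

Use the geometric series for the reciprocal, then substitute.
So c_3 = f′′′(0)/3! = -7/6.

-7/6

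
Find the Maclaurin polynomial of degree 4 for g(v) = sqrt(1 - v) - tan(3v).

Combine the two series term by term.
g(0) = 1
g′(0) = -7/2
g′′(0) = -1/4
g′′′(0) = -435/8
g^(4)(0) = -15/16

-5*v^4/128 - 145*v^3/16 - v^2/8 - 7*v/2 + 1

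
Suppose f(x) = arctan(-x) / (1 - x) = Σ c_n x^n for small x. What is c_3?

-2/3

Take the Cauchy product of the two expansions.
f(0) = 0
f′(0) = -1
f′′(0) = -2
f′′′(0) = -4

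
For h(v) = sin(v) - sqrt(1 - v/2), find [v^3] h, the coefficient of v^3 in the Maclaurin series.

-61/384

Add the two expansions coefficient-wise.
[v^0] = -1;  [v^1] = 5/4;  [v^2] = 1/32;  [v^3] = -61/384.
So c_3 = h′′′(0)/3! = -61/384.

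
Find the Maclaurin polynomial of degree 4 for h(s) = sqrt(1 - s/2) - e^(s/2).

-31*s^4/6144 - 11*s^3/384 - 5*s^2/32 - 3*s/4

Add the two expansions coefficient-wise.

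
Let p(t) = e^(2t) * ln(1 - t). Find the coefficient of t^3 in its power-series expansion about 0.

Expand each factor separately, then convolve coefficients.
So c_3 = p′′′(0)/3! = -10/3.

-10/3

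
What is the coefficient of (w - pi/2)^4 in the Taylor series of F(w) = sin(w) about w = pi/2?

1/24

c_4 = F^(4)(pi/2)/4! = 1/24.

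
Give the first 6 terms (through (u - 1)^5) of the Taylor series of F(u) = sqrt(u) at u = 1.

F(1) = 1
F′(1) = 1/2
F′′(1) = -1/4
F′′′(1) = 3/8
F^(4)(1) = -15/16
F^(5)(1) = 105/32

7*(u - 1)^5/256 - 5*(u - 1)^4/128 + (u - 1)^3/16 - (u - 1)^2/8 + (u - 1)/2 + 1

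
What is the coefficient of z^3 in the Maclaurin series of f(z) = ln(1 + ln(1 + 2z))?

Plug the Maclaurin series of the inner function into that of the outer and collect terms.

28/3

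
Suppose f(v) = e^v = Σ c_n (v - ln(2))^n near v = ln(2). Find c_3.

Apply the Taylor formula c_k = f^(k)(a)/k!.
f(ln(2)) = 2
f′(ln(2)) = 2
f′′(ln(2)) = 2
f′′′(ln(2)) = 2
So c_3 = f′′′(ln(2))/3! = 1/3.

1/3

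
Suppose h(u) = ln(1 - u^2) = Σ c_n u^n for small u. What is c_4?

-1/2

Differentiate repeatedly and evaluate at the center.
[u^0] = 0;  [u^1] = 0;  [u^2] = -1;  [u^3] = 0;  [u^4] = -1/2.
So c_4 = h^(4)(0)/4! = -1/2.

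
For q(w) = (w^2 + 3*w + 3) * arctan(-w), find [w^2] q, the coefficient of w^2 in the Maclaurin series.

Distribute the polynomial across the series and collect like powers.
q(0) = 0
q′(0) = -3
q′′(0) = -6
The Taylor polynomial is Σ q^(k)(0)/k! · w^k.

-3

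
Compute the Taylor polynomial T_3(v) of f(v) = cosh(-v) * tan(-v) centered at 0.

Expand each factor separately, then convolve coefficients.

-5*v^3/6 - v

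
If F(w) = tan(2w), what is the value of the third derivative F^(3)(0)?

16

The coefficient of w^3 in the expansion is 8/3, so F′′′(0) = 3! * (8/3) = 16.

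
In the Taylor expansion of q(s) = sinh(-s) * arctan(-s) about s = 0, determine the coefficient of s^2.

1

Write out both Maclaurin series and multiply, keeping only the needed powers.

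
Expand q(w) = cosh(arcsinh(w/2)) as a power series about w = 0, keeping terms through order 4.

Substitute the inner expansion into the outer series and collect powers.
[w^0] = 1;  [w^1] = 0;  [w^2] = 1/8;  [w^3] = 0;  [w^4] = -1/128.

-w^4/128 + w^2/8 + 1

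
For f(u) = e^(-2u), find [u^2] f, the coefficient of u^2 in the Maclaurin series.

2

f(0) = 1
f′(0) = -2
f′′(0) = 4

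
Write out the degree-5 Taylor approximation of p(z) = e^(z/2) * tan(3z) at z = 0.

21461*z^5/640 + 73*z^4/16 + 75*z^3/8 + 3*z^2/2 + 3*z

Take the Cauchy product of the two expansions.
p(0) = 0
p′(0) = 3
p′′(0) = 3
p′′′(0) = 225/4
p^(4)(0) = 219/2
p^(5)(0) = 64383/16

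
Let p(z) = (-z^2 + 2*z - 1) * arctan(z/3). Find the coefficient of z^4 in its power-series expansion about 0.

Shift and add copies of the series according to the polynomial's terms.
So c_4 = p^(4)(0)/4! = -2/81.

-2/81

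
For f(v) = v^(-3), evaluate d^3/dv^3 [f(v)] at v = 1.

-60

The coefficient of (v - 1)^3 in the expansion is -10, so f′′′(1) = 3! * (-10) = -60.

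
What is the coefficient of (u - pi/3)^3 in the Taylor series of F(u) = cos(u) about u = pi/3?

[(u - pi/3)^0] = 1/2;  [(u - pi/3)^1] = -sqrt(3)/2;  [(u - pi/3)^2] = -1/4;  [(u - pi/3)^3] = sqrt(3)/12.

sqrt(3)/12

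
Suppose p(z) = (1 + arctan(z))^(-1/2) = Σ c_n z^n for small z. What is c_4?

3/128

Compose series: expand the inner function first, then feed it into the outer expansion.
p(0) = 1
p′(0) = -1/2
p′′(0) = 3/4
p′′′(0) = -7/8
p^(4)(0) = 9/16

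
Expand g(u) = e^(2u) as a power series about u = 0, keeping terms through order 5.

Differentiate repeatedly and evaluate at the center.
g(0) = 1
g′(0) = 2
g′′(0) = 4
g′′′(0) = 8
g^(4)(0) = 16
g^(5)(0) = 32

4*u^5/15 + 2*u^4/3 + 4*u^3/3 + 2*u^2 + 2*u + 1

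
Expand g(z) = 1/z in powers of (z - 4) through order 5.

Compute the successive derivatives at the expansion point and divide by k!.
g(4) = 1/4
g′(4) = -1/16
g′′(4) = 1/32
g′′′(4) = -3/128
g^(4)(4) = 3/128
g^(5)(4) = -15/512

-(z - 4)^5/4096 + (z - 4)^4/1024 - (z - 4)^3/256 + (z - 4)^2/64 - (z - 4)/16 + 1/4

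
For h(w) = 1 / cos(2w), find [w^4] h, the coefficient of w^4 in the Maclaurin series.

10/3

Write the quotient as an unknown series and match coefficients against numerator = denominator · series.
h(0) = 1
h′(0) = 0
h′′(0) = 4
h′′′(0) = 0
h^(4)(0) = 80
Dividing each by k! gives the coefficients c_0, ..., c_4.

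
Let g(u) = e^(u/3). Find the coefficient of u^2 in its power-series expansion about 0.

1/18

[u^0] = 1;  [u^1] = 1/3;  [u^2] = 1/18.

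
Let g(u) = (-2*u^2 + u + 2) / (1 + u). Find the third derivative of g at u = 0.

Distribute the polynomial across the series and collect like powers.
The coefficient of u^3 in the expansion is 1, so g′′′(0) = 3! * (1) = 6.

6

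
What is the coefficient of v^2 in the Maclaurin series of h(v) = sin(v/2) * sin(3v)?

Multiply the two series term by term and collect like powers.
h(0) = 0
h′(0) = 0
h′′(0) = 3
So c_2 = h′′(0)/2! = 3/2.

3/2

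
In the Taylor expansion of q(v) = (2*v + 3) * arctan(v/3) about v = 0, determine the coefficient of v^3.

-1/27

Shift and add copies of the series according to the polynomial's terms.
[v^0] = 0;  [v^1] = 1;  [v^2] = 2/3;  [v^3] = -1/27.
So c_3 = q′′′(0)/3! = -1/27.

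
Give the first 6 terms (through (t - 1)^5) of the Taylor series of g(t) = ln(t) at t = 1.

Use the known series and substitute for the argument.
g(1) = 0
g′(1) = 1
g′′(1) = -1
g′′′(1) = 2
g^(4)(1) = -6
g^(5)(1) = 24

(t - 1)^5/5 - (t - 1)^4/4 + (t - 1)^3/3 - (t - 1)^2/2 + (t - 1)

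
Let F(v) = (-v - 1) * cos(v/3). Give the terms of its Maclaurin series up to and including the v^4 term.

-v^4/1944 + v^3/18 + v^2/18 - v - 1

Multiply each power in the prefactor through the base expansion.
[v^0] = -1;  [v^1] = -1;  [v^2] = 1/18;  [v^3] = 1/18;  [v^4] = -1/1944.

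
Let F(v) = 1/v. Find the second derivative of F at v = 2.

1/4

From the series, [(v - 2)^2] F = 1/8; multiply by 2! = 2 to get 1/4.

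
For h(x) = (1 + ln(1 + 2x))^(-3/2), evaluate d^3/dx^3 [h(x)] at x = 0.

Compose series: expand the inner function first, then feed it into the outer expansion.
From the series, [x^3] h = -73/2; multiply by 3! = 6 to get -219.

-219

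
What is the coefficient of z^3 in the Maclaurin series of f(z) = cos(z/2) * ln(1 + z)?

5/24

Expand each factor separately, then convolve coefficients.
f(0) = 0
f′(0) = 1
f′′(0) = -1
f′′′(0) = 5/4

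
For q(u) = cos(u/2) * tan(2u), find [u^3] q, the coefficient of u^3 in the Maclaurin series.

Take the Cauchy product of the two expansions.
q(0) = 0
q′(0) = 2
q′′(0) = 0
q′′′(0) = 29/2

29/12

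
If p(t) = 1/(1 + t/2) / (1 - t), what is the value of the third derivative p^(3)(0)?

Multiply the two series term by term and collect like powers.
From the series, [t^3] p = 5/8; multiply by 3! = 6 to get 15/4.

15/4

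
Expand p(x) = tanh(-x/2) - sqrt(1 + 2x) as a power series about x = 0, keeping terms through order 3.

-11*x^3/24 + x^2/2 - 3*x/2 - 1

Combine the two series term by term.
p(0) = -1
p′(0) = -3/2
p′′(0) = 1
p′′′(0) = -11/4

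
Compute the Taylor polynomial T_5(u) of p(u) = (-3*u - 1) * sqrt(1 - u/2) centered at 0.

Distribute the polynomial across the series and collect like powers.
p(0) = -1
p′(0) = -11/4
p′′(0) = 25/16
p′′′(0) = 39/64
p^(4)(0) = 159/256
p^(5)(0) = 1005/1024
The Taylor polynomial is Σ p^(k)(0)/k! · u^k.

67*u^5/8192 + 53*u^4/2048 + 13*u^3/128 + 25*u^2/32 - 11*u/4 - 1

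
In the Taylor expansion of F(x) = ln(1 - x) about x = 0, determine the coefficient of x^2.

Differentiate repeatedly and evaluate at the center.
[x^0] = 0;  [x^1] = -1;  [x^2] = -1/2.
So c_2 = F′′(0)/2! = -1/2.

-1/2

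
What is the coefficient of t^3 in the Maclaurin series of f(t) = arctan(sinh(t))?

-1/6

Substitute the inner expansion into the outer series and collect powers.
[t^0] = 0;  [t^1] = 1;  [t^2] = 0;  [t^3] = -1/6.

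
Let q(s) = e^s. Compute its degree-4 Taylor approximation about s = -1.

(s + 1)^4*e^(-1)/24 + (s + 1)^3*e^(-1)/6 + (s + 1)^2*e^(-1)/2 + (s + 1)*e^(-1) + e^(-1)

q(-1) = e^(-1)
q′(-1) = e^(-1)
q′′(-1) = e^(-1)
q′′′(-1) = e^(-1)
q^(4)(-1) = e^(-1)
Dividing each by k! gives the coefficients c_0, ..., c_4.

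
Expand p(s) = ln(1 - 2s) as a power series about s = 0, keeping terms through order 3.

Compute the successive derivatives at the expansion point and divide by k!.
p(0) = 0
p′(0) = -2
p′′(0) = -4
p′′′(0) = -16

-8*s^3/3 - 2*s^2 - 2*s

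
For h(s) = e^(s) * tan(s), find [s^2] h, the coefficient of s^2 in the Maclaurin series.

Take the Cauchy product of the two expansions.
h(0) = 0
h′(0) = 1
h′′(0) = 2
So c_2 = h′′(0)/2! = 1.

1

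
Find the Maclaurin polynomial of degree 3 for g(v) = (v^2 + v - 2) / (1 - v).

Shift and add copies of the series according to the polynomial's terms.
g(0) = -2
g′(0) = -1
g′′(0) = 0
g′′′(0) = 0
Dividing each by k! gives the coefficients c_0, ..., c_3.

-v - 2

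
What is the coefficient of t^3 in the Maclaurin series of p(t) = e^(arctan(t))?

-1/6

Substitute the inner expansion into the outer series and collect powers.
p(0) = 1
p′(0) = 1
p′′(0) = 1
p′′′(0) = -1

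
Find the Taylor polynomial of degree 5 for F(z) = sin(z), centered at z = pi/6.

Differentiate repeatedly and evaluate at the center.
F(pi/6) = 1/2
F′(pi/6) = sqrt(3)/2
F′′(pi/6) = -1/2
F′′′(pi/6) = -sqrt(3)/2
F^(4)(pi/6) = 1/2
F^(5)(pi/6) = sqrt(3)/2
Dividing each by k! gives the coefficients c_0, ..., c_5.

sqrt(3)*(z - pi/6)^5/240 + (z - pi/6)^4/48 - sqrt(3)*(z - pi/6)^3/12 - (z - pi/6)^2/4 + sqrt(3)*(z - pi/6)/2 + 1/2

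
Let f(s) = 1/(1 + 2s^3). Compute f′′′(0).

-12

Differentiate repeatedly and evaluate at the center.
The coefficient of s^3 in the expansion is -2, so f′′′(0) = 3! * (-2) = -12.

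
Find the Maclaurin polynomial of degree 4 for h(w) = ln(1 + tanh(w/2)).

w^4/192 - w^2/8 + w/2

Compose series: expand the inner function first, then feed it into the outer expansion.
h(0) = 0
h′(0) = 1/2
h′′(0) = -1/4
h′′′(0) = 0
h^(4)(0) = 1/8
The Taylor polynomial is Σ h^(k)(0)/k! · w^k.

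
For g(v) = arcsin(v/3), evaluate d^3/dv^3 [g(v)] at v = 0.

From the series, [v^3] g = 1/162; multiply by 3! = 6 to get 1/27.

1/27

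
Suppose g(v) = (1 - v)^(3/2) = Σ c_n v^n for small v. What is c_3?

1/16

Apply the Taylor formula c_k = f^(k)(a)/k!.
g(0) = 1
g′(0) = -3/2
g′′(0) = 3/4
g′′′(0) = 3/8
Dividing each by k! gives the coefficients c_0, ..., c_3.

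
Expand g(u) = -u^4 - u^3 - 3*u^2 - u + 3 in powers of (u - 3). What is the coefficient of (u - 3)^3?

-13

g(3) = -135
g′(3) = -154
g′′(3) = -132
g′′′(3) = -78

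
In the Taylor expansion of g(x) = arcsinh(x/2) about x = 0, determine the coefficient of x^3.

Differentiate repeatedly and evaluate at the center.
g(0) = 0
g′(0) = 1/2
g′′(0) = 0
g′′′(0) = -1/8

-1/48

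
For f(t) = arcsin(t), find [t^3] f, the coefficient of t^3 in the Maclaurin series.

f(0) = 0
f′(0) = 1
f′′(0) = 0
f′′′(0) = 1
So c_3 = f′′′(0)/3! = 1/6.

1/6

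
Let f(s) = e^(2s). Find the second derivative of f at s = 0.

The coefficient of s^2 in the expansion is 2, so f′′(0) = 2! * (2) = 4.

4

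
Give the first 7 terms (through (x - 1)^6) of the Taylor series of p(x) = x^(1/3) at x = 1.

Use the known series and substitute for the argument.
p(1) = 1
p′(1) = 1/3
p′′(1) = -2/9
p′′′(1) = 10/27
p^(4)(1) = -80/81
p^(5)(1) = 880/243
p^(6)(1) = -12320/729
Then c_k = p^(k)(1)/k! gives each Taylor coefficient.

-154*(x - 1)^6/6561 + 22*(x - 1)^5/729 - 10*(x - 1)^4/243 + 5*(x - 1)^3/81 - (x - 1)^2/9 + (x - 1)/3 + 1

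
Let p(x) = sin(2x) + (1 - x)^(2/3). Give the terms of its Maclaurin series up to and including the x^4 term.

Add the two expansions coefficient-wise.
p(0) = 1
p′(0) = 4/3
p′′(0) = -2/9
p′′′(0) = -224/27
p^(4)(0) = -56/81

-7*x^4/243 - 112*x^3/81 - x^2/9 + 4*x/3 + 1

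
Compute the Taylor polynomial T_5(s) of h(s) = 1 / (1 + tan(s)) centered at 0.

Expand as Σ (-1)^k u^k with u equal to the inner function's series.

-32*s^5/15 + 5*s^4/3 - 4*s^3/3 + s^2 - s + 1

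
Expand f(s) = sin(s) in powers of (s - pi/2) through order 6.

-(s - pi/2)^6/720 + (s - pi/2)^4/24 - (s - pi/2)^2/2 + 1

Compute the successive derivatives at the expansion point and divide by k!.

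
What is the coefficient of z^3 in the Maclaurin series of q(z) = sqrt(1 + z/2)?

1/128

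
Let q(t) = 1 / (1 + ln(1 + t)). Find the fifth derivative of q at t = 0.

Expand as Σ (-1)^k u^k with u equal to the inner function's series.
From the series, [t^5] q = -347/60; multiply by 5! = 120 to get -694.

-694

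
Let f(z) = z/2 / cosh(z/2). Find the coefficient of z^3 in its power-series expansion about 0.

Divide the numerator series by the denominator series (power-series long division).

-1/16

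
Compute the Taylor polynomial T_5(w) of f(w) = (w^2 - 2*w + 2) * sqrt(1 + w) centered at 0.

Shift and add copies of the series according to the polynomial's terms.

25*w^5/128 - 21*w^4/64 + 7*w^3/8 - w^2/4 - w + 2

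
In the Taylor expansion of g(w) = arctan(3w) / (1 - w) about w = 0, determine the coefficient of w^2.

3

Expand each factor separately, then convolve coefficients.
g(0) = 0
g′(0) = 3
g′′(0) = 6
Dividing each by k! gives the coefficients c_0, ..., c_2.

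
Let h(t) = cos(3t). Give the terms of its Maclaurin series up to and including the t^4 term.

27*t^4/8 - 9*t^2/2 + 1

h(0) = 1
h′(0) = 0
h′′(0) = -9
h′′′(0) = 0
h^(4)(0) = 81
Then c_k = h^(k)(0)/k! gives each Taylor coefficient.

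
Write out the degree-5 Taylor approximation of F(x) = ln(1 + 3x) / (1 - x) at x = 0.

Write out both Maclaurin series and multiply, keeping only the needed powers.
[x^0] = 0;  [x^1] = 3;  [x^2] = -3/2;  [x^3] = 15/2;  [x^4] = -51/4;  [x^5] = 717/20.

717*x^5/20 - 51*x^4/4 + 15*x^3/2 - 3*x^2/2 + 3*x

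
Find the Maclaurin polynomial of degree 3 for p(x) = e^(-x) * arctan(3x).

Take the Cauchy product of the two expansions.
p(0) = 0
p′(0) = 3
p′′(0) = -6
p′′′(0) = -45

-15*x^3/2 - 3*x^2 + 3*x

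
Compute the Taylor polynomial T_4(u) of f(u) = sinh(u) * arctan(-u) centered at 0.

u^4/6 - u^2

Write out both Maclaurin series and multiply, keeping only the needed powers.
f(0) = 0
f′(0) = 0
f′′(0) = -2
f′′′(0) = 0
f^(4)(0) = 4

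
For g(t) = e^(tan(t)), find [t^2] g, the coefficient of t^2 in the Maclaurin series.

Let u equal the inner series; expand the outer function in u and truncate.
So c_2 = g′′(0)/2! = 1/2.

1/2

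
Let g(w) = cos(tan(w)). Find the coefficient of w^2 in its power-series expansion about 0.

-1/2

Plug the Maclaurin series of the inner function into that of the outer and collect terms.
g(0) = 1
g′(0) = 0
g′′(0) = -1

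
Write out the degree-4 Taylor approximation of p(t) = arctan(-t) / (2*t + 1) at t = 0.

Expand 1/(denominator) as a geometric series and multiply by the numerator's series.
p(0) = 0
p′(0) = -1
p′′(0) = 4
p′′′(0) = -22
p^(4)(0) = 176

22*t^4/3 - 11*t^3/3 + 2*t^2 - t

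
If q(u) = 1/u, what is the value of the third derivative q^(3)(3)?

Compute the successive derivatives at the expansion point and divide by k!.
The coefficient of (u - 3)^3 in the expansion is -1/81, so q′′′(3) = 3! * (-1/81) = -2/27.

-2/27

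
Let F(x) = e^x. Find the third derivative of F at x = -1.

From the series, [(x + 1)^3] F = e^(-1)/6; multiply by 3! = 6 to get e^(-1).

e^(-1)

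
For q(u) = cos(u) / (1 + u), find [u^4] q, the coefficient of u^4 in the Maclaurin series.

13/24

Take the Cauchy product of the two expansions.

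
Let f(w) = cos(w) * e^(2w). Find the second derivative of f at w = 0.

Multiply the two series term by term and collect like powers.
From the series, [w^2] f = 3/2; multiply by 2! = 2 to get 3.

3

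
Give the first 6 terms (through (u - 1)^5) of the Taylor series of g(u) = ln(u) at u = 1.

Use the known series and substitute for the argument.
g(1) = 0
g′(1) = 1
g′′(1) = -1
g′′′(1) = 2
g^(4)(1) = -6
g^(5)(1) = 24

(u - 1)^5/5 - (u - 1)^4/4 + (u - 1)^3/3 - (u - 1)^2/2 + (u - 1)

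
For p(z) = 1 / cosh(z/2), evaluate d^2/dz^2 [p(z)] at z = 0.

-1/4

Write the quotient as an unknown series and match coefficients against numerator = denominator · series.
The coefficient of z^2 in the expansion is -1/8, so p′′(0) = 2! * (-1/8) = -1/4.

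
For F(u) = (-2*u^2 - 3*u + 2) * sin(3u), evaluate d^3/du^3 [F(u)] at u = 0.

-90

Multiply each power in the prefactor through the base expansion.
From the series, [u^3] F = -15; multiply by 3! = 6 to get -90.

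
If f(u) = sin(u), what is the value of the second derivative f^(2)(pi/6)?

-1/2

Differentiate repeatedly and evaluate at the center.
The coefficient of (u - pi/6)^2 in the expansion is -1/4, so f′′(pi/6) = 2! * (-1/4) = -1/2.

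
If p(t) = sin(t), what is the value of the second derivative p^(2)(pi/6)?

-1/2

From the series, [(t - pi/6)^2] p = -1/4; multiply by 2! = 2 to get -1/2.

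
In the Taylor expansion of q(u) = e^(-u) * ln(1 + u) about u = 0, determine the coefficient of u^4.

-1

Expand each factor separately, then convolve coefficients.
[u^0] = 0;  [u^1] = 1;  [u^2] = -3/2;  [u^3] = 4/3;  [u^4] = -1.
So c_4 = q^(4)(0)/4! = -1.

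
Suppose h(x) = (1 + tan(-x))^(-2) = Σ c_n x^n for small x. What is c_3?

14/3

Plug the Maclaurin series of the inner function into that of the outer and collect terms.
h(0) = 1
h′(0) = 2
h′′(0) = 6
h′′′(0) = 28
So c_3 = h′′′(0)/3! = 14/3.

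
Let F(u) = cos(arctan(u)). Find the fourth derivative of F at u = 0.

Compose series: expand the inner function first, then feed it into the outer expansion.
The coefficient of u^4 in the expansion is 3/8, so F^(4)(0) = 4! * (3/8) = 9.

9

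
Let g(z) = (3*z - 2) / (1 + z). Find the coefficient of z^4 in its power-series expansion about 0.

-5

Multiply each power in the prefactor through the base expansion.
[z^0] = -2;  [z^1] = 5;  [z^2] = -5;  [z^3] = 5;  [z^4] = -5.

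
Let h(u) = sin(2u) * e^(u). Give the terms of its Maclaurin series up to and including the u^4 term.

-u^4 - u^3/3 + 2*u^2 + 2*u

Multiply the two series term by term and collect like powers.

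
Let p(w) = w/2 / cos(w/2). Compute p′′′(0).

Write the quotient as an unknown series and match coefficients against numerator = denominator · series.
From the series, [w^3] p = 1/16; multiply by 3! = 6 to get 3/8.

3/8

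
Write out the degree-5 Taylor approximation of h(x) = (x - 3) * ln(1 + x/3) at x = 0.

-x^5/180 + 7*x^4/324 - 5*x^3/54 + x^2/2 - x

Multiply each power in the prefactor through the base expansion.
h(0) = 0
h′(0) = -1
h′′(0) = 1
h′′′(0) = -5/9
h^(4)(0) = 14/27
h^(5)(0) = -2/3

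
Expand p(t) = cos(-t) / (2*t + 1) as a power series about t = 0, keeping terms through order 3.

-7*t^3 + 7*t^2/2 - 2*t + 1

Use 1/(1 - r) = Σ r^k on the denominator, then take the Cauchy product.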